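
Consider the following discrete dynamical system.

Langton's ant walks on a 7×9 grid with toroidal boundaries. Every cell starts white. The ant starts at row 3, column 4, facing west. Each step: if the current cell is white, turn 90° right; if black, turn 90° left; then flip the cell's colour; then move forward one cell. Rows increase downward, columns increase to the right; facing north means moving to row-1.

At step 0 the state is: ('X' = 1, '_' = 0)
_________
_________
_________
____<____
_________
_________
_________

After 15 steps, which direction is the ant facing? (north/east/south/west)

north

step 0: _________
_________
_________
____<____
_________
_________
_________
step 1: _________
_________
____^____
____X____
_________
_________
_________
step 2: _________
_________
____X>___
____X____
_________
_________
_________
step 3: _________
_________
____XX___
____Xv___
_________
_________
_________
step 4: _________
_________
____XX___
____<X___
_________
_________
_________
step 5: _________
_________
____XX___
_____X___
____v____
_________
_________
step 6: _________
_________
____XX___
_____X___
___<X____
_________
_________
step 7: _________
_________
____XX___
___^_X___
___XX____
_________
_________
step 8: _________
_________
____XX___
___X>X___
___XX____
_________
_________
step 9: _________
_________
____XX___
___XXX___
___Xv____
_________
_________
step 10: _________
_________
____XX___
___XXX___
___X_>___
_________
_________
step 11: _________
_________
____XX___
___XXX___
___X_X___
_____v___
_________
step 12: _________
_________
____XX___
___XXX___
___X_X___
____<X___
_________
step 13: _________
_________
____XX___
___XXX___
___X^X___
____XX___
_________
step 14: _________
_________
____XX___
___XXX___
___XX>___
____XX___
_________
step 15: _________
_________
____XX___
___XX^___
___XX____
____XX___
_________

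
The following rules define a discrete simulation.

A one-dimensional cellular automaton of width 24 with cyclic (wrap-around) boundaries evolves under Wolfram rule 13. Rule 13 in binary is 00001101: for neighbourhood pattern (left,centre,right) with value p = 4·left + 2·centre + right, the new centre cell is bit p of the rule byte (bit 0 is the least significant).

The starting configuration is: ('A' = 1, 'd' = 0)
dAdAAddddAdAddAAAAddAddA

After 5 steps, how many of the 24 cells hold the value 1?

step 0: dAdAAddddAdAddAAAAddAddA
step 1: dAdAddAAdAdAddAdddddAddA
step 2: dAdAddAddAdAddAdAAAdAddA
step 3: dAdAddAddAdAddAdAdddAddA
step 4: dAdAddAddAdAddAdAdAdAddA
step 5: dAdAddAddAdAddAdAdAdAddA

10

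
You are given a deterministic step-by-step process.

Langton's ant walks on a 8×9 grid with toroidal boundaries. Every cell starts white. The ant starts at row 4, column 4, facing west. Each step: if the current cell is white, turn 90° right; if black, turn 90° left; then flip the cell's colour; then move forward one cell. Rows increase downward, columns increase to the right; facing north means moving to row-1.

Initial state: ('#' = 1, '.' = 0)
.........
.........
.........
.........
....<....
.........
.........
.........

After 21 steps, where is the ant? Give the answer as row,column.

7,6

0) .........
.........
.........
.........
....<....
.........
.........
.........
1) .........
.........
.........
....^....
....#....
.........
.........
.........
2) .........
.........
.........
....#>...
....#....
.........
.........
.........
3) .........
.........
.........
....##...
....#v...
.........
.........
.........
4) .........
.........
.........
....##...
....<#...
.........
.........
.........
5) .........
.........
.........
....##...
.....#...
....v....
.........
.........
6) .........
.........
.........
....##...
.....#...
...<#....
.........
.........
7) .........
.........
.........
....##...
...^.#...
...##....
.........
.........
8) .........
.........
.........
....##...
...#>#...
...##....
.........
.........
9) .........
.........
.........
....##...
...###...
...#v....
.........
.........
10) .........
.........
.........
....##...
...###...
...#.>...
.........
.........
11) .........
.........
.........
....##...
...###...
...#.#...
.....v...
.........
12) .........
.........
.........
....##...
...###...
...#.#...
....<#...
.........
13) .........
.........
.........
....##...
...###...
...#^#...
....##...
.........
14) .........
.........
.........
....##...
...###...
...##>...
....##...
.........
15) .........
.........
.........
....##...
...##^...
...##....
....##...
.........
16) .........
.........
.........
....##...
...#<....
...##....
....##...
.........
17) .........
.........
.........
....##...
...#.....
...#v....
....##...
.........
18) .........
.........
.........
....##...
...#.....
...#.>...
....##...
.........
19) .........
.........
.........
....##...
...#.....
...#.#...
....#v...
.........
20) .........
.........
.........
....##...
...#.....
...#.#...
....#.>..
.........
21) .........
.........
.........
....##...
...#.....
...#.#...
....#.#..
......v..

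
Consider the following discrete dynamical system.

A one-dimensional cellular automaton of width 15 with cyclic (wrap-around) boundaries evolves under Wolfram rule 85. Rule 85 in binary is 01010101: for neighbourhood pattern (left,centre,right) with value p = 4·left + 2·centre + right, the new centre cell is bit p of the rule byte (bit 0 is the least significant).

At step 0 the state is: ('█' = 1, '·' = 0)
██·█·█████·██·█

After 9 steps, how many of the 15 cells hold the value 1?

k=0  ██·█·█████·██·█
k=1  ·█·█·····█··█··
k=2  ·█·█████·██·███
k=3  ·█·····█··█···█
k=4  ·█████·██·███·█
k=5  ·····█··█···█·█
k=6  ████·██·███·█·█
k=7  ···█··█···█·█··
k=8  ██·██·███·█·███
k=9  ·█··█···█·█····

4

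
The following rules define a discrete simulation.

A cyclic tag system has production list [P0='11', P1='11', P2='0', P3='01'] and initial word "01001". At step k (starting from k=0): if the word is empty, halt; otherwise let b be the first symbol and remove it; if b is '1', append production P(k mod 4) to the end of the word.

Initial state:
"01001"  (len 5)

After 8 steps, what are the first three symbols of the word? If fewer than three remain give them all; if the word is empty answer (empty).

111

k=0  "01001"  (len 5)
k=1  "1001"  (len 4)
k=2  "00111"  (len 5)
k=3  "0111"  (len 4)
k=4  "111"  (len 3)
k=5  "1111"  (len 4)
k=6  "11111"  (len 5)
k=7  "11110"  (len 5)
k=8  "111001"  (len 6)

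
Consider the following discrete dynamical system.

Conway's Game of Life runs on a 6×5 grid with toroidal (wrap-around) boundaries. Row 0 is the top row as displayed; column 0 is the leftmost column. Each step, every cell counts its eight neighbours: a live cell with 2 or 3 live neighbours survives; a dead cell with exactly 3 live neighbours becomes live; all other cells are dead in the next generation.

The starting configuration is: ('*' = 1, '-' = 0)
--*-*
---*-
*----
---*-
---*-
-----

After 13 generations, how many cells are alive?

t=0: --*-*
---*-
*----
---*-
---*-
-----
t=1: ---*-
---**
----*
----*
-----
---*-
t=2: --**-
---**
*---*
-----
-----
-----
t=3: --***
*-*--
*--**
-----
-----
-----
t=4: -****
*-*--
**-**
----*
-----
---*-
t=5: **--*
-----
-***-
---**
-----
---**
t=6: *--**
---**
--***
---**
-----
---**
t=7: *-*--
-----
*-*--
--*-*
-----
*--*-
t=8: -*--*
-----
-*-*-
-*-*-
---**
-*--*
t=9: -----
*-*--
-----
*--*-
---**
--*-*
t=10: -*-*-
-----
-*--*
---*-
*-*--
----*
t=11: -----
*-*--
-----
*****
---**
*****
t=12: -----
-----
-----
***--
-----
***--
t=13: -*---
-----
-*---
-*---
-----
-*---

4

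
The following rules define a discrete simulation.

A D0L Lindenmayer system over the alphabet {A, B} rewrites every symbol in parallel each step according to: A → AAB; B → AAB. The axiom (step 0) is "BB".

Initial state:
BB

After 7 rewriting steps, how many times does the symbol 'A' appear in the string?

2916

gen 0: BB
gen 1: AABAAB
gen 2: AABAABAABAABAABAAB
gen 3: AABAABAABAABAABAABAABAABAABAABAABAABAABAABAABAABAABAAB
gen 4: AABAABAABAABAABAABAABAABAABAABAABAABAABAABAABAABAABAABAABA…BAABAABAABAABAABAABAABAABAABAABAABAABAABAABAABAABAABAABAAB  (len 162)
gen 5: AABAABAABAABAABAABAABAABAABAABAABAABAABAABAABAABAABAABAABA…BAABAABAABAABAABAABAABAABAABAABAABAABAABAABAABAABAABAABAAB  (len 486)
gen 6: AABAABAABAABAABAABAABAABAABAABAABAABAABAABAABAABAABAABAABA…BAABAABAABAABAABAABAABAABAABAABAABAABAABAABAABAABAABAABAAB  (len 1458)
gen 7: AABAABAABAABAABAABAABAABAABAABAABAABAABAABAABAABAABAABAABA…BAABAABAABAABAABAABAABAABAABAABAABAABAABAABAABAABAABAABAAB  (len 4374)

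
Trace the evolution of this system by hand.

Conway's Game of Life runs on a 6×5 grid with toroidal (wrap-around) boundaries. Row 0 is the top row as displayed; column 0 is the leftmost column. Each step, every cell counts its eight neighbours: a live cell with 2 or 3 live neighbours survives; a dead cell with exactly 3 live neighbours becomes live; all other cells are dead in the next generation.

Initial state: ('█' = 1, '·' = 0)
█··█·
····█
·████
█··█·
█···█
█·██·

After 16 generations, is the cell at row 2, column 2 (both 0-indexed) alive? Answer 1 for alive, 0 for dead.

gen 0: █··█·
····█
·████
█··█·
█···█
█·██·
gen 1: ████·
·█···
·██··
·····
█·█··
█·██·
gen 2: █··█·
···█·
·██··
··█··
··███
█····
gen 3: ·····
·█·██
·███·
·····
·████
███··
gen 4: ···██
██·██
██·██
█···█
···██
█···█
gen 5: ·██··
·█···
·····
·██··
···█·
█····
gen 6: ███··
·██··
·██··
··█··
·██··
·██··
gen 7: █··█·
···█·
···█·
···█·
···█·
···█·
gen 8: ··██·
··██·
··███
··███
··███
··██·
gen 9: ·█··█
·█···
·█···
██···
·█···
·█···
gen 10: ·██··
·██··
·██··
███··
·██··
·██··
gen 11: █··█·
█··█·
···█·
█··█·
···█·
█··█·
gen 12: ████·
··██·
··██·
··██·
··██·
··██·
gen 13: ·····
·····
·█··█
·█··█
·█··█
·····
gen 14: ·····
·····
·····
·████
·····
·····
gen 15: ·····
·····
··██·
··██·
··██·
·····
gen 16: ·····
·····
··██·
·█··█
··██·
·····

1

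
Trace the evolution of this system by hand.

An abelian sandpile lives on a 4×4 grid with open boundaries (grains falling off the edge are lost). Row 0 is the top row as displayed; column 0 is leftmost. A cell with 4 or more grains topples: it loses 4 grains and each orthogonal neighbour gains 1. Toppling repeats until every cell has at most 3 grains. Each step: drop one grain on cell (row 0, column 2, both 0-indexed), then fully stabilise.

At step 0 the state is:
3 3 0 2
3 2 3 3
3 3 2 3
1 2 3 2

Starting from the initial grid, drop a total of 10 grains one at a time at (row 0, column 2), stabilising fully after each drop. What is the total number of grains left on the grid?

31

t=0: 3 3 0 2
3 2 3 3
3 3 2 3
1 2 3 2
t=1: 3 3 1 2
3 2 3 3
3 3 2 3
1 2 3 2
t=2: 3 3 2 2
3 2 3 3
3 3 2 3
1 2 3 2
t=3: 3 3 3 2
3 2 3 3
3 3 2 3
1 2 3 2
t=4: 1 2 3 0
2 2 3 2
1 3 2 2
3 0 2 0
t=5: 1 3 1 1
2 3 0 3
1 3 3 2
3 0 2 0
t=6: 1 3 2 1
2 3 0 3
1 3 3 2
3 0 2 0
t=7: 1 3 3 1
2 3 0 3
1 3 3 2
3 0 2 0
t=8: 2 1 1 2
3 1 3 3
2 1 0 3
3 1 3 0
t=9: 2 1 2 2
3 1 3 3
2 1 0 3
3 1 3 0
t=10: 2 1 3 2
3 1 3 3
2 1 0 3
3 1 3 0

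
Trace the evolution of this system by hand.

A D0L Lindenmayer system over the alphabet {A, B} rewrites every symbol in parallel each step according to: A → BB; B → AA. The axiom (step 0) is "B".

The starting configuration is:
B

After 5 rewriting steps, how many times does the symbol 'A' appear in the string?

[0] B
[1] AA
[2] BBBB
[3] AAAAAAAA
[4] BBBBBBBBBBBBBBBB
[5] AAAAAAAAAAAAAAAAAAAAAAAAAAAAAAAA

32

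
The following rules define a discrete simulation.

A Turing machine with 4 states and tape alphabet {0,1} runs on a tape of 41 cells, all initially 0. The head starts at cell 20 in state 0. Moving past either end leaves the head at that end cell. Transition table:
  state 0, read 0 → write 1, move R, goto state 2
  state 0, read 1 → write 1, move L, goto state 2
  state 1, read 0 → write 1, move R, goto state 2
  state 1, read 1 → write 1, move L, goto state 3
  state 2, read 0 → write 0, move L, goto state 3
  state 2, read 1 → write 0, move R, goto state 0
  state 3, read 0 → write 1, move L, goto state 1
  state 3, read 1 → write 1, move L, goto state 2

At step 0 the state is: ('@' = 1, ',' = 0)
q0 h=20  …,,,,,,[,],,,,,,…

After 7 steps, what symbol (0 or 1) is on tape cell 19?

0

0) q0 h=20  …,,,,,,[,],,,,,,…
1) q2 h=21  …,,,,,@[,],,,,,,…
2) q3 h=20  …,,,,,,[@],,,,,,…
3) q2 h=19  …,,,,,,[,]@,,,,,…
4) q3 h=18  …,,,,,,[,],@,,,,…
5) q1 h=17  …,,,,,,[,]@,@,,,…
6) q2 h=18  …,,,,,@[@],@,,,,…
7) q0 h=19  …,,,,@,[,]@,,,,,…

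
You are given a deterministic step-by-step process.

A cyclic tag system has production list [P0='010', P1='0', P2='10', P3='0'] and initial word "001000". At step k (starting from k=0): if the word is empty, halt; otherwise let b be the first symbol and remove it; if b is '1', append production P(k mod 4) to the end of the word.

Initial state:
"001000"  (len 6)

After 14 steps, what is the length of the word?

0) "001000"  (len 6)
1) "01000"  (len 5)
2) "1000"  (len 4)
3) "00010"  (len 5)
4) "0010"  (len 4)
5) "010"  (len 3)
6) "10"  (len 2)
7) "010"  (len 3)
8) "10"  (len 2)
9) "0010"  (len 4)
10) "010"  (len 3)
11) "10"  (len 2)
12) "00"  (len 2)
13) "0"  (len 1)
14) (halted — word empty)

0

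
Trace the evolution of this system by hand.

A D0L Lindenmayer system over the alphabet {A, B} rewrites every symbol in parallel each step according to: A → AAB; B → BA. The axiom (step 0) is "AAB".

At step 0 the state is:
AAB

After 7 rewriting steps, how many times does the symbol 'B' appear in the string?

987

0) AAB
1) AABAABBA
2) AABAABBAAABAABBABAAAB
3) AABAABBAAABAABBABAAABAABAABBAAABAABBABAAABBAAABAABAABBA
4) AABAABBAAABAABBABAAABAABAABBAAABAABBABAAABBAAABAABAABBAAAB…BAABBABAAABBAAABAABAABBABAAABAABAABBAAABAABBAAABAABBABAAAB  (len 144)
5) AABAABBAAABAABBABAAABAABAABBAAABAABBABAAABBAAABAABAABBAAAB…AABAABAABBAAABAABBABAAABAABAABBAAABAABBABAAABBAAABAABAABBA  (len 377)
6) AABAABBAAABAABBABAAABAABAABBAAABAABBABAAABBAAABAABAABBAAAB…BAABBABAAABBAAABAABAABBABAAABAABAABBAAABAABBAAABAABBABAAAB  (len 987)
7) AABAABBAAABAABBABAAABAABAABBAAABAABBABAAABBAAABAABAABBAAAB…AABAABAABBAAABAABBABAAABAABAABBAAABAABBABAAABBAAABAABAABBA  (len 2584)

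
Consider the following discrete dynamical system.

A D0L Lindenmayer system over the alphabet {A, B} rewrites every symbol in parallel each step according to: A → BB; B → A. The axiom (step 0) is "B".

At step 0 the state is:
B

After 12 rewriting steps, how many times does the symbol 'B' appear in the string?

t=0: B
t=1: A
t=2: BB
t=3: AA
t=4: BBBB
t=5: AAAA
t=6: BBBBBBBB
t=7: AAAAAAAA
t=8: BBBBBBBBBBBBBBBB
t=9: AAAAAAAAAAAAAAAA
t=10: BBBBBBBBBBBBBBBBBBBBBBBBBBBBBBBB
t=11: AAAAAAAAAAAAAAAAAAAAAAAAAAAAAAAA
t=12: BBBBBBBBBBBBBBBBBBBBBBBBBBBBBBBBBBBBBBBBBBBBBBBBBBBBBBBBBBBBBBBB

64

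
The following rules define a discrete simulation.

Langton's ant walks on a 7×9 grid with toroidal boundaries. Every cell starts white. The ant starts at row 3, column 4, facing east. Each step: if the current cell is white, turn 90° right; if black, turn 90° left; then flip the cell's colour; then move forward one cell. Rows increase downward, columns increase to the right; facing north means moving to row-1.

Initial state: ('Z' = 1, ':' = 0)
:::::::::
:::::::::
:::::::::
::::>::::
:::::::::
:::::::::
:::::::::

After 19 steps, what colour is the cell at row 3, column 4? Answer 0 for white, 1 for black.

0

gen 0: :::::::::
:::::::::
:::::::::
::::>::::
:::::::::
:::::::::
:::::::::
gen 1: :::::::::
:::::::::
:::::::::
::::Z::::
::::v::::
:::::::::
:::::::::
gen 2: :::::::::
:::::::::
:::::::::
::::Z::::
:::<Z::::
:::::::::
:::::::::
gen 3: :::::::::
:::::::::
:::::::::
:::^Z::::
:::ZZ::::
:::::::::
:::::::::
gen 4: :::::::::
:::::::::
:::::::::
:::Z>::::
:::ZZ::::
:::::::::
:::::::::
gen 5: :::::::::
:::::::::
::::^::::
:::Z:::::
:::ZZ::::
:::::::::
:::::::::
gen 6: :::::::::
:::::::::
::::Z>:::
:::Z:::::
:::ZZ::::
:::::::::
:::::::::
gen 7: :::::::::
:::::::::
::::ZZ:::
:::Z:v:::
:::ZZ::::
:::::::::
:::::::::
gen 8: :::::::::
:::::::::
::::ZZ:::
:::Z<Z:::
:::ZZ::::
:::::::::
:::::::::
gen 9: :::::::::
:::::::::
::::^Z:::
:::ZZZ:::
:::ZZ::::
:::::::::
:::::::::
gen 10: :::::::::
:::::::::
:::<:Z:::
:::ZZZ:::
:::ZZ::::
:::::::::
:::::::::
gen 11: :::::::::
:::^:::::
:::Z:Z:::
:::ZZZ:::
:::ZZ::::
:::::::::
:::::::::
gen 12: :::::::::
:::Z>::::
:::Z:Z:::
:::ZZZ:::
:::ZZ::::
:::::::::
:::::::::
gen 13: :::::::::
:::ZZ::::
:::ZvZ:::
:::ZZZ:::
:::ZZ::::
:::::::::
:::::::::
gen 14: :::::::::
:::ZZ::::
:::<ZZ:::
:::ZZZ:::
:::ZZ::::
:::::::::
:::::::::
gen 15: :::::::::
:::ZZ::::
::::ZZ:::
:::vZZ:::
:::ZZ::::
:::::::::
:::::::::
gen 16: :::::::::
:::ZZ::::
::::ZZ:::
::::>Z:::
:::ZZ::::
:::::::::
:::::::::
gen 17: :::::::::
:::ZZ::::
::::^Z:::
:::::Z:::
:::ZZ::::
:::::::::
:::::::::
gen 18: :::::::::
:::ZZ::::
:::<:Z:::
:::::Z:::
:::ZZ::::
:::::::::
:::::::::
gen 19: :::::::::
:::^Z::::
:::Z:Z:::
:::::Z:::
:::ZZ::::
:::::::::
:::::::::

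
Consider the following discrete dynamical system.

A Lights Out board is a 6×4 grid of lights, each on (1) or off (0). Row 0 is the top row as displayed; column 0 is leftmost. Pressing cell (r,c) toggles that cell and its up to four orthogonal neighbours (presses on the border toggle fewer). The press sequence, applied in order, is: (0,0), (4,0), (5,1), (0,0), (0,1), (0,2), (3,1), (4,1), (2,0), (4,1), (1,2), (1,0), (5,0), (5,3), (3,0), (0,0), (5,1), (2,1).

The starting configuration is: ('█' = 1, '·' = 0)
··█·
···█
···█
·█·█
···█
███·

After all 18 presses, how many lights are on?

11

step 0: ··█·
···█
···█
·█·█
···█
███·
step 1: ███·
█··█
···█
·█·█
···█
███·
step 2: ███·
█··█
···█
██·█
██·█
·██·
step 3: ███·
█··█
···█
██·█
█··█
█···
step 4: ··█·
···█
···█
██·█
█··█
█···
step 5: ██··
·█·█
···█
██·█
█··█
█···
step 6: █·██
·███
···█
██·█
█··█
█···
step 7: █·██
·███
·█·█
··██
██·█
█···
step 8: █·██
·███
·█·█
·███
··██
██··
step 9: █·██
████
█··█
████
··██
██··
step 10: █·██
████
█··█
█·██
██·█
█···
step 11: █··█
█···
█·██
█·██
██·█
█···
step 12: ···█
·█··
··██
█·██
██·█
█···
step 13: ···█
·█··
··██
█·██
·█·█
·█··
step 14: ···█
·█··
··██
█·██
·█··
·███
step 15: ···█
·█··
█·██
·███
██··
·███
step 16: ██·█
██··
█·██
·███
██··
·███
step 17: ██·█
██··
█·██
·███
█···
█··█
step 18: ██·█
█···
·█·█
··██
█···
█··█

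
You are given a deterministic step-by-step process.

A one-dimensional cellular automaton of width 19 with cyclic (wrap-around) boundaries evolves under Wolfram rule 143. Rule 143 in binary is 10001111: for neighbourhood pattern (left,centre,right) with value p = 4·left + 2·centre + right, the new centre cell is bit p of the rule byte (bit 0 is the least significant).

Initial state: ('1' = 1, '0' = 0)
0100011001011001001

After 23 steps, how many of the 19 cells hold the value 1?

0) 0100011001011001001
1) 0101110011010011011
2) 0101100110010110010
3) 1101001100110100110
4) 1001011001100101100
5) 1011010011001101001
6) 0010010110011001011
7) 0110110100110011010
8) 1100100101100110010
9) 1001101101001100110
10) 1011001001011001100
11) 1010011011010011001
12) 0010110010010110011
13) 0110100110110100110
14) 1100101100100101100
15) 1001101001101101001
16) 0011001011001001011
17) 0110011010011011010
18) 1100110010110010010
19) 1001100110100110110
20) 1011001100101100100
21) 1010011001101001101
22) 0010110011001011001
23) 0110100110011010011

10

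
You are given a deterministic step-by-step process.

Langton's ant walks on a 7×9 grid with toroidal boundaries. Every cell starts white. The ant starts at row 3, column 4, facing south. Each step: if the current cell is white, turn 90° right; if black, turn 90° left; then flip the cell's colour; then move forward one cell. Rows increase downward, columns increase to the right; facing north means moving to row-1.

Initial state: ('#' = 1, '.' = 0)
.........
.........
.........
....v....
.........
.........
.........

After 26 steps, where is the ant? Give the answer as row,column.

0,5

gen 0: .........
.........
.........
....v....
.........
.........
.........
gen 1: .........
.........
.........
...<#....
.........
.........
.........
gen 2: .........
.........
...^.....
...##....
.........
.........
.........
gen 3: .........
.........
...#>....
...##....
.........
.........
.........
gen 4: .........
.........
...##....
...#v....
.........
.........
.........
gen 5: .........
.........
...##....
...#.>...
.........
.........
.........
gen 6: .........
.........
...##....
...#.#...
.....v...
.........
.........
gen 7: .........
.........
...##....
...#.#...
....<#...
.........
.........
gen 8: .........
.........
...##....
...#^#...
....##...
.........
.........
gen 9: .........
.........
...##....
...##>...
....##...
.........
.........
gen 10: .........
.........
...##^...
...##....
....##...
.........
.........
gen 11: .........
.........
...###>..
...##....
....##...
.........
.........
gen 12: .........
.........
...####..
...##.v..
....##...
.........
.........
gen 13: .........
.........
...####..
...##<#..
....##...
.........
.........
gen 14: .........
.........
...##^#..
...####..
....##...
.........
.........
gen 15: .........
.........
...#<.#..
...####..
....##...
.........
.........
gen 16: .........
.........
...#..#..
...#v##..
....##...
.........
.........
gen 17: .........
.........
...#..#..
...#.>#..
....##...
.........
.........
gen 18: .........
.........
...#.^#..
...#..#..
....##...
.........
.........
gen 19: .........
.........
...#.#>..
...#..#..
....##...
.........
.........
gen 20: .........
......^..
...#.#...
...#..#..
....##...
.........
.........
gen 21: .........
......#>.
...#.#...
...#..#..
....##...
.........
.........
gen 22: .........
......##.
...#.#.v.
...#..#..
....##...
.........
.........
gen 23: .........
......##.
...#.#<#.
...#..#..
....##...
.........
.........
gen 24: .........
......^#.
...#.###.
...#..#..
....##...
.........
.........
gen 25: .........
.....<.#.
...#.###.
...#..#..
....##...
.........
.........
gen 26: .....^...
.....#.#.
...#.###.
...#..#..
....##...
.........
.........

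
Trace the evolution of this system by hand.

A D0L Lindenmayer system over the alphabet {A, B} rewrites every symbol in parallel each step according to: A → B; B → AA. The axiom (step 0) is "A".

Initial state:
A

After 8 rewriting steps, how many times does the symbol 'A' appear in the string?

16

step 0: A
step 1: B
step 2: AA
step 3: BB
step 4: AAAA
step 5: BBBB
step 6: AAAAAAAA
step 7: BBBBBBBB
step 8: AAAAAAAAAAAAAAAA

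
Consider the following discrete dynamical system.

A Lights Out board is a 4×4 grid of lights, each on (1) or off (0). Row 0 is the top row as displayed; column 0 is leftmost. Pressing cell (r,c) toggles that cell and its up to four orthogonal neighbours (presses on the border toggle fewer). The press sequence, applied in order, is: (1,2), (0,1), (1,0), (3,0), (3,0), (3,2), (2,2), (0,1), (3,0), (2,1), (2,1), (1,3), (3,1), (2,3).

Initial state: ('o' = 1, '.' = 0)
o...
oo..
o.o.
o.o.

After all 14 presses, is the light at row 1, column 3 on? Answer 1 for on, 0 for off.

1

t=0: o...
oo..
o.o.
o.o.
t=1: o.o.
o.oo
o...
o.o.
t=2: .o..
oooo
o...
o.o.
t=3: oo..
..oo
....
o.o.
t=4: oo..
..oo
o...
.oo.
t=5: oo..
..oo
....
o.o.
t=6: oo..
..oo
..o.
oo.o
t=7: oo..
...o
.o.o
oooo
t=8: ..o.
.o.o
.o.o
oooo
t=9: ..o.
.o.o
oo.o
..oo
t=10: ..o.
...o
..oo
.ooo
t=11: ..o.
.o.o
oo.o
..oo
t=12: ..oo
.oo.
oo..
..oo
t=13: ..oo
.oo.
o...
oo.o
t=14: ..oo
.ooo
o.oo
oo..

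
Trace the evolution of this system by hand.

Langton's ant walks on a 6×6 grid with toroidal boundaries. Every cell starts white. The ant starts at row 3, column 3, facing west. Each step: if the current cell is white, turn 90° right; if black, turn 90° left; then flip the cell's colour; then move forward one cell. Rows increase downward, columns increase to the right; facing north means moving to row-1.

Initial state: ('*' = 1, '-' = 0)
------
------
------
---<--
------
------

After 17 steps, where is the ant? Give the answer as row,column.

0) ------
------
------
---<--
------
------
1) ------
------
---^--
---*--
------
------
2) ------
------
---*>-
---*--
------
------
3) ------
------
---**-
---*v-
------
------
4) ------
------
---**-
---<*-
------
------
5) ------
------
---**-
----*-
---v--
------
6) ------
------
---**-
----*-
--<*--
------
7) ------
------
---**-
--^-*-
--**--
------
8) ------
------
---**-
--*>*-
--**--
------
9) ------
------
---**-
--***-
--*v--
------
10) ------
------
---**-
--***-
--*->-
------
11) ------
------
---**-
--***-
--*-*-
----v-
12) ------
------
---**-
--***-
--*-*-
---<*-
13) ------
------
---**-
--***-
--*^*-
---**-
14) ------
------
---**-
--***-
--**>-
---**-
15) ------
------
---**-
--**^-
--**--
---**-
16) ------
------
---**-
--*<--
--**--
---**-
17) ------
------
---**-
--*---
--*v--
---**-

4,3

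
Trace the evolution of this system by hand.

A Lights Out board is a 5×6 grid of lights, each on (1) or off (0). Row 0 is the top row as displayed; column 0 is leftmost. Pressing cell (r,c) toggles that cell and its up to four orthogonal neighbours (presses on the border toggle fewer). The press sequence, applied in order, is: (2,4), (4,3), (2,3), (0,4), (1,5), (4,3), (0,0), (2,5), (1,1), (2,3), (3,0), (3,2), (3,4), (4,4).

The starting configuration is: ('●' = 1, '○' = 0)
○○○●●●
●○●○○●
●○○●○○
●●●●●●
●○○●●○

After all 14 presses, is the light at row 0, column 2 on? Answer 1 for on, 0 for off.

0) ○○○●●●
●○●○○●
●○○●○○
●●●●●●
●○○●●○
1) ○○○●●●
●○●○●●
●○○○●●
●●●●○●
●○○●●○
2) ○○○●●●
●○●○●●
●○○○●●
●●●○○●
●○●○○○
3) ○○○●●●
●○●●●●
●○●●○●
●●●●○●
●○●○○○
4) ○○○○○○
●○●●○●
●○●●○●
●●●●○●
●○●○○○
5) ○○○○○●
●○●●●○
●○●●○○
●●●●○●
●○●○○○
6) ○○○○○●
●○●●●○
●○●●○○
●●●○○●
●○○●●○
7) ●●○○○●
○○●●●○
●○●●○○
●●●○○●
●○○●●○
8) ●●○○○●
○○●●●●
●○●●●●
●●●○○○
●○○●●○
9) ●○○○○●
●●○●●●
●●●●●●
●●●○○○
●○○●●○
10) ●○○○○●
●●○○●●
●●○○○●
●●●●○○
●○○●●○
11) ●○○○○●
●●○○●●
○●○○○●
○○●●○○
○○○●●○
12) ●○○○○●
●●○○●●
○●●○○●
○●○○○○
○○●●●○
13) ●○○○○●
●●○○●●
○●●○●●
○●○●●●
○○●●○○
14) ●○○○○●
●●○○●●
○●●○●●
○●○●○●
○○●○●●

0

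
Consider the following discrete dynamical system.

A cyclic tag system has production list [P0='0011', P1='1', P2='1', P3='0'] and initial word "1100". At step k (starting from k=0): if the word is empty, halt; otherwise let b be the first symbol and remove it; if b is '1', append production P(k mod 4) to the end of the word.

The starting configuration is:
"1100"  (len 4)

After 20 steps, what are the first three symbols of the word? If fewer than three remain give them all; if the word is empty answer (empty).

011

[0] "1100"  (len 4)
[1] "1000011"  (len 7)
[2] "0000111"  (len 7)
[3] "000111"  (len 6)
[4] "00111"  (len 5)
[5] "0111"  (len 4)
[6] "111"  (len 3)
[7] "111"  (len 3)
[8] "110"  (len 3)
[9] "100011"  (len 6)
[10] "000111"  (len 6)
[11] "00111"  (len 5)
[12] "0111"  (len 4)
[13] "111"  (len 3)
[14] "111"  (len 3)
[15] "111"  (len 3)
[16] "110"  (len 3)
[17] "100011"  (len 6)
[18] "000111"  (len 6)
[19] "00111"  (len 5)
[20] "0111"  (len 4)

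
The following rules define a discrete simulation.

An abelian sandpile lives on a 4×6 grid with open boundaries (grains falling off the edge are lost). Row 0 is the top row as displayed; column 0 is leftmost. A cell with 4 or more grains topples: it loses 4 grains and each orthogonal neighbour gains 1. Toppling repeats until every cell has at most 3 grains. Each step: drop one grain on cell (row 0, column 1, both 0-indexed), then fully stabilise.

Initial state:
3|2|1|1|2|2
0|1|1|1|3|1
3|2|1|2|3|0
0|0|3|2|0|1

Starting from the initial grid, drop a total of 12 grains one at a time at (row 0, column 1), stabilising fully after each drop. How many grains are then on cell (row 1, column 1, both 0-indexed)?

step 0: 3|2|1|1|2|2
0|1|1|1|3|1
3|2|1|2|3|0
0|0|3|2|0|1
step 1: 3|3|1|1|2|2
0|1|1|1|3|1
3|2|1|2|3|0
0|0|3|2|0|1
step 2: 0|1|2|1|2|2
1|2|1|1|3|1
3|2|1|2|3|0
0|0|3|2|0|1
step 3: 0|2|2|1|2|2
1|2|1|1|3|1
3|2|1|2|3|0
0|0|3|2|0|1
step 4: 0|3|2|1|2|2
1|2|1|1|3|1
3|2|1|2|3|0
0|0|3|2|0|1
step 5: 1|0|3|1|2|2
1|3|1|1|3|1
3|2|1|2|3|0
0|0|3|2|0|1
step 6: 1|1|3|1|2|2
1|3|1|1|3|1
3|2|1|2|3|0
0|0|3|2|0|1
step 7: 1|2|3|1|2|2
1|3|1|1|3|1
3|2|1|2|3|0
0|0|3|2|0|1
step 8: 1|3|3|1|2|2
1|3|1|1|3|1
3|2|1|2|3|0
0|0|3|2|0|1
step 9: 2|2|0|2|2|2
2|0|3|1|3|1
3|3|1|2|3|0
0|0|3|2|0|1
step 10: 2|3|0|2|2|2
2|0|3|1|3|1
3|3|1|2|3|0
0|0|3|2|0|1
step 11: 3|0|1|2|2|2
2|1|3|1|3|1
3|3|1|2|3|0
0|0|3|2|0|1
step 12: 3|1|1|2|2|2
2|1|3|1|3|1
3|3|1|2|3|0
0|0|3|2|0|1

1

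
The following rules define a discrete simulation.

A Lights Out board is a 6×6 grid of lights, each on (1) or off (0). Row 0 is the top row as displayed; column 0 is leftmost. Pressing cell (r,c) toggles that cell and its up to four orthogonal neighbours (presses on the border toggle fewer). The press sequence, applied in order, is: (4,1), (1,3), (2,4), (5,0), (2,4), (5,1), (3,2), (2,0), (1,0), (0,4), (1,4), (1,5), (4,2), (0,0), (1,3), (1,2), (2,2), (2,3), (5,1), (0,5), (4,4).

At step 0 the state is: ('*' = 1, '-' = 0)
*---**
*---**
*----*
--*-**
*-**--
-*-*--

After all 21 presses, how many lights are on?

gen 0: *---**
*---**
*----*
--*-**
*-**--
-*-*--
gen 1: *---**
*---**
*----*
-**-**
-*-*--
---*--
gen 2: *--***
*-**-*
*--*-*
-**-**
-*-*--
---*--
gen 3: *--***
*-****
*---*-
-**--*
-*-*--
---*--
gen 4: *--***
*-****
*---*-
-**--*
**-*--
**-*--
gen 5: *--***
*-**-*
*--*-*
-**-**
**-*--
**-*--
gen 6: *--***
*-**-*
*--*-*
-**-**
*--*--
--**--
gen 7: *--***
*-**-*
*-**-*
---***
*-**--
--**--
gen 8: *--***
--**-*
-***-*
*--***
*-**--
--**--
gen 9: ---***
****-*
****-*
*--***
*-**--
--**--
gen 10: ------
******
****-*
*--***
*-**--
--**--
gen 11: ----*-
***---
******
*--***
*-**--
--**--
gen 12: ----**
***-**
*****-
*--***
*-**--
--**--
gen 13: ----**
***-**
*****-
*-****
**----
---*--
gen 14: **--**
-**-**
*****-
*-****
**----
---*--
gen 15: **-***
-*-*-*
***-*-
*-****
**----
---*--
gen 16: ******
--*--*
**--*-
*-****
**----
---*--
gen 17: ******
-----*
*-***-
*--***
**----
---*--
gen 18: ******
---*-*
*-----
*---**
**----
---*--
gen 19: ******
---*-*
*-----
*---**
*-----
****--
gen 20: ****--
---*--
*-----
*---**
*-----
****--
gen 21: ****--
---*--
*-----
*----*
*--***
*****-

17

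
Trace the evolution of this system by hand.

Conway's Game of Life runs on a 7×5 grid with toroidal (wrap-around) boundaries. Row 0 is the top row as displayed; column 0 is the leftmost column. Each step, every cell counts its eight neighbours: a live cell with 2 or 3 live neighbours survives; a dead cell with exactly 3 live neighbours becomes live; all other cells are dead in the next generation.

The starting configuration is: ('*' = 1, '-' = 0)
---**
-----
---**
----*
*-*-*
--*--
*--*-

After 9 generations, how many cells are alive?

1

step 0: ---**
-----
---**
----*
*-*-*
--*--
*--*-
step 1: ---**
-----
---**
-----
**--*
*-*--
--**-
step 2: --***
-----
-----
---*-
**--*
*-*--
-**--
step 3: -***-
---*-
-----
*---*
*****
--***
*---*
step 4: ****-
---*-
----*
--*--
-----
-----
*----
step 5: ****-
**-*-
---*-
-----
-----
-----
*-*-*
step 6: -----
*--*-
--*-*
-----
-----
-----
*-*-*
step 7: **-*-
---**
---**
-----
-----
-----
-----
step 8: *-**-
-----
---**
-----
-----
-----
-----
step 9: -----
--*--
-----
-----
-----
-----
-----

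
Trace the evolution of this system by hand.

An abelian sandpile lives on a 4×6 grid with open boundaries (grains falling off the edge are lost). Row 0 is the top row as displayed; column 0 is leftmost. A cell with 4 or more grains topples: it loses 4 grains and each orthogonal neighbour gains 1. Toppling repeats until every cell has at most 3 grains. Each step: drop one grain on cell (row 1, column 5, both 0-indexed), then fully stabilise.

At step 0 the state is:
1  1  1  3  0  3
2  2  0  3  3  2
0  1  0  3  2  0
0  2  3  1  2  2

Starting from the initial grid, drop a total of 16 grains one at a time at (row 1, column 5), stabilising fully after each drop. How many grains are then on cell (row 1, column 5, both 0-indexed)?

3

gen 0: 1  1  1  3  0  3
2  2  0  3  3  2
0  1  0  3  2  0
0  2  3  1  2  2
gen 1: 1  1  1  3  0  3
2  2  0  3  3  3
0  1  0  3  2  0
0  2  3  1  2  2
gen 2: 1  1  2  0  3  0
2  2  1  2  2  2
0  1  1  1  0  2
0  2  3  2  3  2
gen 3: 1  1  2  0  3  0
2  2  1  2  2  3
0  1  1  1  0  2
0  2  3  2  3  2
gen 4: 1  1  2  0  3  1
2  2  1  2  3  0
0  1  1  1  0  3
0  2  3  2  3  2
gen 5: 1  1  2  0  3  1
2  2  1  2  3  1
0  1  1  1  0  3
0  2  3  2  3  2
gen 6: 1  1  2  0  3  1
2  2  1  2  3  2
0  1  1  1  0  3
0  2  3  2  3  2
gen 7: 1  1  2  0  3  1
2  2  1  2  3  3
0  1  1  1  0  3
0  2  3  2  3  2
gen 8: 1  1  2  1  0  3
2  2  1  3  1  2
0  1  1  1  2  0
0  2  3  2  3  3
gen 9: 1  1  2  1  0  3
2  2  1  3  1  3
0  1  1  1  2  0
0  2  3  2  3  3
gen 10: 1  1  2  1  1  0
2  2  1  3  2  1
0  1  1  1  2  1
0  2  3  2  3  3
gen 11: 1  1  2  1  1  0
2  2  1  3  2  2
0  1  1  1  2  1
0  2  3  2  3  3
gen 12: 1  1  2  1  1  0
2  2  1  3  2  3
0  1  1  1  2  1
0  2  3  2  3  3
gen 13: 1  1  2  1  1  1
2  2  1  3  3  0
0  1  1  1  2  2
0  2  3  2  3  3
gen 14: 1  1  2  1  1  1
2  2  1  3  3  1
0  1  1  1  2  2
0  2  3  2  3  3
gen 15: 1  1  2  1  1  1
2  2  1  3  3  2
0  1  1  1  2  2
0  2  3  2  3  3
gen 16: 1  1  2  1  1  1
2  2  1  3  3  3
0  1  1  1  2  2
0  2  3  2  3  3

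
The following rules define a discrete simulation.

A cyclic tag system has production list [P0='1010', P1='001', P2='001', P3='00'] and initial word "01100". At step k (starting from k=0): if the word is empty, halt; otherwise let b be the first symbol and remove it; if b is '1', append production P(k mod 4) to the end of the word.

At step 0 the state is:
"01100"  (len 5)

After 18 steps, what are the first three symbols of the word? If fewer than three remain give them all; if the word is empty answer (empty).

(empty)

step 0: "01100"  (len 5)
step 1: "1100"  (len 4)
step 2: "100001"  (len 6)
step 3: "00001001"  (len 8)
step 4: "0001001"  (len 7)
step 5: "001001"  (len 6)
step 6: "01001"  (len 5)
step 7: "1001"  (len 4)
step 8: "00100"  (len 5)
step 9: "0100"  (len 4)
step 10: "100"  (len 3)
step 11: "00001"  (len 5)
step 12: "0001"  (len 4)
step 13: "001"  (len 3)
step 14: "01"  (len 2)
step 15: "1"  (len 1)
step 16: "00"  (len 2)
step 17: "0"  (len 1)
step 18: (halted — word empty)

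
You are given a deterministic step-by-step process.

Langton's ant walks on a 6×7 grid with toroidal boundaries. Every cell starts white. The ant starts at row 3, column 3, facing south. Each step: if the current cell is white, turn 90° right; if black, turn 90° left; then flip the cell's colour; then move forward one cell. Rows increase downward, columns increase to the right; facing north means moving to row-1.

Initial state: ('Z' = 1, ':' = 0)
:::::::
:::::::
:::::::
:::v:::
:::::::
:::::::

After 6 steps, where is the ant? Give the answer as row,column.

t=0: :::::::
:::::::
:::::::
:::v:::
:::::::
:::::::
t=1: :::::::
:::::::
:::::::
::<Z:::
:::::::
:::::::
t=2: :::::::
:::::::
::^::::
::ZZ:::
:::::::
:::::::
t=3: :::::::
:::::::
::Z>:::
::ZZ:::
:::::::
:::::::
t=4: :::::::
:::::::
::ZZ:::
::Zv:::
:::::::
:::::::
t=5: :::::::
:::::::
::ZZ:::
::Z:>::
:::::::
:::::::
t=6: :::::::
:::::::
::ZZ:::
::Z:Z::
::::v::
:::::::

4,4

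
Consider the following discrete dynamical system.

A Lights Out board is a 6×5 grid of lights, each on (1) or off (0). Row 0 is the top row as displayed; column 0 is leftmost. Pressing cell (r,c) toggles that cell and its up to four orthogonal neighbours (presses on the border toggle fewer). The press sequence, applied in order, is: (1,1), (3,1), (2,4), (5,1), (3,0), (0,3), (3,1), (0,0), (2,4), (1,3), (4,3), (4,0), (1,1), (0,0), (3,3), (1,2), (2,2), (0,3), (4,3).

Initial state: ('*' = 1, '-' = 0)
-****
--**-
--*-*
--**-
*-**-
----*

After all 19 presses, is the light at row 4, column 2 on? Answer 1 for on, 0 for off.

1

0) -****
--**-
--*-*
--**-
*-**-
----*
1) --***
**-*-
-**-*
--**-
*-**-
----*
2) --***
**-*-
--*-*
**-*-
****-
----*
3) --***
**-**
--**-
**-**
****-
----*
4) --***
**-**
--**-
**-**
*-**-
***-*
5) --***
**-**
*-**-
---**
--**-
***-*
6) -----
**--*
*-**-
---**
--**-
***-*
7) -----
**--*
****-
*****
-***-
***-*
8) **---
-*--*
****-
*****
-***-
***-*
9) **---
-*---
***-*
****-
-***-
***-*
10) **-*-
-****
*****
****-
-***-
***-*
11) **-*-
-****
*****
***--
-*--*
*****
12) **-*-
-****
*****
-**--
*---*
-****
13) *--*-
*--**
*-***
-**--
*---*
-****
14) -*-*-
---**
*-***
-**--
*---*
-****
15) -*-*-
---**
*-*-*
-*-**
*--**
-****
16) -***-
-**-*
*---*
-*-**
*--**
-****
17) -***-
-*--*
*****
-****
*--**
-****
18) -*--*
-*-**
*****
-****
*--**
-****
19) -*--*
-*-**
*****
-**-*
*-*--
-**-*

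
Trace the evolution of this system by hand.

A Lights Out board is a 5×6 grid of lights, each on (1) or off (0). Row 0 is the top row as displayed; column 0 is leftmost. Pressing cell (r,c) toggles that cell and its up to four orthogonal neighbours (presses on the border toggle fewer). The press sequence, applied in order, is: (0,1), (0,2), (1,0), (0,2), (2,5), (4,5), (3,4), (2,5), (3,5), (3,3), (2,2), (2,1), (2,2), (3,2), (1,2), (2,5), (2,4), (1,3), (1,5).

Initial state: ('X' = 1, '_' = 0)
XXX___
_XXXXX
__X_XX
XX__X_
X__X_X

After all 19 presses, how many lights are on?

19

k=0  XXX___
_XXXXX
__X_XX
XX__X_
X__X_X
k=1  ______
__XXXX
__X_XX
XX__X_
X__X_X
k=2  _XXX__
___XXX
__X_XX
XX__X_
X__X_X
k=3  XXXX__
XX_XXX
X_X_XX
XX__X_
X__X_X
k=4  X_____
XXXXXX
X_X_XX
XX__X_
X__X_X
k=5  X_____
XXXXX_
X_X___
XX__XX
X__X_X
k=6  X_____
XXXXX_
X_X___
XX__X_
X__XX_
k=7  X_____
XXXXX_
X_X_X_
XX_X_X
X__X__
k=8  X_____
XXXXXX
X_X__X
XX_X__
X__X__
k=9  X_____
XXXXXX
X_X___
XX_XXX
X__X_X
k=10  X_____
XXXXXX
X_XX__
XXX__X
X____X
k=11  X_____
XX_XXX
XX____
XX___X
X____X
k=12  X_____
X__XXX
__X___
X____X
X____X
k=13  X_____
X_XXXX
_X_X__
X_X__X
X____X
k=14  X_____
X_XXXX
_XXX__
XX_X_X
X_X__X
k=15  X_X___
XX__XX
_X_X__
XX_X_X
X_X__X
k=16  X_X___
XX__X_
_X_XXX
XX_X__
X_X__X
k=17  X_X___
XX____
_X____
XX_XX_
X_X__X
k=18  X_XX__
XXXXX_
_X_X__
XX_XX_
X_X__X
k=19  X_XX_X
XXXX_X
_X_X_X
XX_XX_
X_X__X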